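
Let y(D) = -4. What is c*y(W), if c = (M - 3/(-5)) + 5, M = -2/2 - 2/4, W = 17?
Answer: -82/5 ≈ -16.400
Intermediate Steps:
M = -3/2 (M = -2*½ - 2*¼ = -1 - ½ = -3/2 ≈ -1.5000)
c = 41/10 (c = (-3/2 - 3/(-5)) + 5 = (-3/2 - 3*(-⅕)) + 5 = (-3/2 + ⅗) + 5 = -9/10 + 5 = 41/10 ≈ 4.1000)
c*y(W) = (41/10)*(-4) = -82/5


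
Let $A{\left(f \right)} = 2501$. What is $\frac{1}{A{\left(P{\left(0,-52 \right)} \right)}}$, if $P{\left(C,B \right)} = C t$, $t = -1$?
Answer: $\frac{1}{2501} \approx 0.00039984$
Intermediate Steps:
$P{\left(C,B \right)} = - C$ ($P{\left(C,B \right)} = C \left(-1\right) = - C$)
$\frac{1}{A{\left(P{\left(0,-52 \right)} \right)}} = \frac{1}{2501}$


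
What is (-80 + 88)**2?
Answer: 64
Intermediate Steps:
(-80 + 88)**2 = 8**2 = 64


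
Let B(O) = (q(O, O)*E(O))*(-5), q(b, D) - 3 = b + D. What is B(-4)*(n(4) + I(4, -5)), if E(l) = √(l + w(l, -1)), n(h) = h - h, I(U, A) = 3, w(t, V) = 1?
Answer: 75*I*√3 ≈ 129.9*I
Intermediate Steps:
q(b, D) = 3 + D + b (q(b, D) = 3 + (b + D) = 3 + (D + b) = 3 + D + b)
n(h) = 0
E(l) = √(1 + l) (E(l) = √(l + 1) = √(1 + l))
B(O) = -5*√(1 + O)*(3 + 2*O) (B(O) = ((3 + O + O)*√(1 + O))*(-5) = ((3 + 2*O)*√(1 + O))*(-5) = (√(1 + O)*(3 + 2*O))*(-5) = -5*√(1 + O)*(3 + 2*O))
B(-4)*(n(4) + I(4, -5)) = (√(1 - 4)*(-15 - 10*(-4)))*(0 + 3) = (√(-3)*(-15 + 40))*3 = ((I*√3)*25)*3 = (25*I*√3)*3 = 75*I*√3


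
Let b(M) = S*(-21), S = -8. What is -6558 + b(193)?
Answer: -6390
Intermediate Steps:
b(M) = 168 (b(M) = -8*(-21) = 168)
-6558 + b(193) = -6558 + 168 = -6390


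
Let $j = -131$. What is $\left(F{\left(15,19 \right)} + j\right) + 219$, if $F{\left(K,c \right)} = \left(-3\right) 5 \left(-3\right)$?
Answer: $133$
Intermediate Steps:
$F{\left(K,c \right)} = 45$ ($F{\left(K,c \right)} = \left(-15\right) \left(-3\right) = 45$)
$\left(F{\left(15,19 \right)} + j\right) + 219 = \left(45 - 131\right) + 219 = -86 + 219 = 133$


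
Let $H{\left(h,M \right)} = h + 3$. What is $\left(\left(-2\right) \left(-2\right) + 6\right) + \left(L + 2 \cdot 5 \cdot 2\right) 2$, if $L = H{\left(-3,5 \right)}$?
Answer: $50$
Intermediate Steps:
$H{\left(h,M \right)} = 3 + h$
$L = 0$ ($L = 3 - 3 = 0$)
$\left(\left(-2\right) \left(-2\right) + 6\right) + \left(L + 2 \cdot 5 \cdot 2\right) 2 = \left(\left(-2\right) \left(-2\right) + 6\right) + \left(0 + 2 \cdot 5 \cdot 2\right) 2 = \left(4 + 6\right) + \left(0 + 10 \cdot 2\right) 2 = 10 + \left(0 + 20\right) 2 = 10 + 20 \cdot 2 = 10 + 40 = 50$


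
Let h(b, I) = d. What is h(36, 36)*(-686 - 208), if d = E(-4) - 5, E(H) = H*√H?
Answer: 4470 + 7152*I ≈ 4470.0 + 7152.0*I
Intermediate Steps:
E(H) = H^(3/2)
d = -5 - 8*I (d = (-4)^(3/2) - 5 = -8*I - 5 = -5 - 8*I ≈ -5.0 - 8.0*I)
h(b, I) = -5 - 8*I
h(36, 36)*(-686 - 208) = (-5 - 8*I)*(-686 - 208) = (-5 - 8*I)*(-894) = 4470 + 7152*I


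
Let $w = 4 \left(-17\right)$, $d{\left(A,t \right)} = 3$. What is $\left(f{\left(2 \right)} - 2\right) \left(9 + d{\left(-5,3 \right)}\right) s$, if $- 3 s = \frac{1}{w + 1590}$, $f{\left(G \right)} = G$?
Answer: $0$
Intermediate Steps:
$w = -68$
$s = - \frac{1}{4566}$ ($s = - \frac{1}{3 \left(-68 + 1590\right)} = - \frac{1}{3 \cdot 1522} = \left(- \frac{1}{3}\right) \frac{1}{1522} = - \frac{1}{4566} \approx -0.00021901$)
$\left(f{\left(2 \right)} - 2\right) \left(9 + d{\left(-5,3 \right)}\right) s = \left(2 - 2\right) \left(9 + 3\right) \left(- \frac{1}{4566}\right) = 0 \cdot 12 \left(- \frac{1}{4566}\right) = 0 \left(- \frac{1}{4566}\right) = 0$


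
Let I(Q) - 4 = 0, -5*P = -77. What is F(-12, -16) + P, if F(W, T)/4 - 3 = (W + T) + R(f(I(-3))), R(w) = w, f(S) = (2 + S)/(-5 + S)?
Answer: -543/5 ≈ -108.60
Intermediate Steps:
P = 77/5 (P = -⅕*(-77) = 77/5 ≈ 15.400)
I(Q) = 4 (I(Q) = 4 + 0 = 4)
f(S) = (2 + S)/(-5 + S)
F(W, T) = -12 + 4*T + 4*W (F(W, T) = 12 + 4*((W + T) + (2 + 4)/(-5 + 4)) = 12 + 4*((T + W) + 6/(-1)) = 12 + 4*((T + W) - 1*6) = 12 + 4*((T + W) - 6) = 12 + 4*(-6 + T + W) = 12 + (-24 + 4*T + 4*W) = -12 + 4*T + 4*W)
F(-12, -16) + P = (-12 + 4*(-16) + 4*(-12)) + 77/5 = (-12 - 64 - 48) + 77/5 = -124 + 77/5 = -543/5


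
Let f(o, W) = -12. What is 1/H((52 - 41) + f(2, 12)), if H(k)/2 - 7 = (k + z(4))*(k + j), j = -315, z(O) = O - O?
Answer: 1/646 ≈ 0.0015480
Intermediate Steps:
z(O) = 0
H(k) = 14 + 2*k*(-315 + k) (H(k) = 14 + 2*((k + 0)*(k - 315)) = 14 + 2*(k*(-315 + k)) = 14 + 2*k*(-315 + k))
1/H((52 - 41) + f(2, 12)) = 1/(14 - 630*((52 - 41) - 12) + 2*((52 - 41) - 12)²) = 1/(14 - 630*(11 - 12) + 2*(11 - 12)²) = 1/(14 - 630*(-1) + 2*(-1)²) = 1/(14 + 630 + 2*1) = 1/(14 + 630 + 2) = 1/646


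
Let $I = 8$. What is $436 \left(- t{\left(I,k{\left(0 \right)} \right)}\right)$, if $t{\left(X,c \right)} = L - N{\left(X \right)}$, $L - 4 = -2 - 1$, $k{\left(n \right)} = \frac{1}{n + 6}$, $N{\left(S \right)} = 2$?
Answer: $436$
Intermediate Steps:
$k{\left(n \right)} = \frac{1}{6 + n}$
$L = 1$ ($L = 4 - 3 = 1$)
$t{\left(X,c \right)} = -1$ ($t{\left(X,c \right)} = 1 - 2 = -1$)
$436 \left(- t{\left(I,k{\left(0 \right)} \right)}\right) = 436 \left(\left(-1\right) \left(-1\right)\right) = 436 \cdot 1 = 436$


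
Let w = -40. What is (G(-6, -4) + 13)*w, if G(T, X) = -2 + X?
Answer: -280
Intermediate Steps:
(G(-6, -4) + 13)*w = ((-2 - 4) + 13)*(-40) = (-6 + 13)*(-40) = 7*(-40) = -280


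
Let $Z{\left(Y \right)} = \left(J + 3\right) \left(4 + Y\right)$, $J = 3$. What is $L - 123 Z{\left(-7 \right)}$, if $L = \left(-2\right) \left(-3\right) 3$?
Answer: $2232$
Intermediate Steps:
$Z{\left(Y \right)} = 24 + 6 Y$ ($Z{\left(Y \right)} = \left(3 + 3\right) \left(4 + Y\right) = 6 \left(4 + Y\right) = 24 + 6 Y$)
$L = 18$ ($L = 6 \cdot 3 = 18$)
$L - 123 Z{\left(-7 \right)} = 18 - 123 \left(24 + 6 \left(-7\right)\right) = 18 - 123 \left(24 - 42\right) = 18 - -2214 = 18 + 2214 = 2232$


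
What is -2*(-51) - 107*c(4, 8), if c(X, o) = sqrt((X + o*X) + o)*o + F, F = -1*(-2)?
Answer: -112 - 1712*sqrt(11) ≈ -5790.1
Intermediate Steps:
F = 2
c(X, o) = 2 + o*sqrt(X + o + X*o) (c(X, o) = sqrt((X + o*X) + o)*o + 2 = sqrt((X + X*o) + o)*o + 2 = sqrt(X + o + X*o)*o + 2 = o*sqrt(X + o + X*o) + 2 = 2 + o*sqrt(X + o + X*o))
-2*(-51) - 107*c(4, 8) = -2*(-51) - 107*(2 + 8*sqrt(4 + 8 + 4*8)) = 102 - 107*(2 + 8*sqrt(4 + 8 + 32)) = 102 - 107*(2 + 8*sqrt(44)) = 102 - 107*(2 + 8*(2*sqrt(11))) = 102 - 107*(2 + 16*sqrt(11)) = 102 + (-214 - 1712*sqrt(11)) = -112 - 1712*sqrt(11)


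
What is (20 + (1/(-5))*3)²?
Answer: 9409/25 ≈ 376.36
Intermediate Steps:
(20 + (1/(-5))*3)² = (20 + (1*(-⅕))*3)² = (20 - ⅕*3)² = (20 - ⅗)² = (97/5)² = 9409/25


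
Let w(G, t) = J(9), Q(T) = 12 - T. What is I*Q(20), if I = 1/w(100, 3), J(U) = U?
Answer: -8/9 ≈ -0.88889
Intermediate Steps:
w(G, t) = 9
I = 1/9 ≈ 0.11111
I*Q(20) = (12 - 1*20)/9 = (12 - 20)/9 = (1/9)*(-8) = -8/9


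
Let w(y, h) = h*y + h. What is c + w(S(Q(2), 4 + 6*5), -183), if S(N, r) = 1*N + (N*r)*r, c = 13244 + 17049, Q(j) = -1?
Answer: 241841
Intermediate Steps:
c = 30293
S(N, r) = N + N*r²
w(y, h) = h + h*y
c + w(S(Q(2), 4 + 6*5), -183) = 30293 - 183*(1 - (1 + (4 + 6*5)²)) = 30293 - 183*(1 - (1 + (4 + 30)²)) = 30293 - 183*(1 - (1 + 34²)) = 30293 - 183*(1 - (1 + 1156)) = 30293 - 183*(1 - 1*1157) = 30293 - 183*(1 - 1157) = 30293 - 183*(-1156) = 30293 + 211548 = 241841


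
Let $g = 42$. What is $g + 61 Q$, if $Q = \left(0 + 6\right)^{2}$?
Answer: $2238$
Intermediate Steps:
$Q = 36$ ($Q = 6^{2} = 36$)
$g + 61 Q = 42 + 61 \cdot 36 = 42 + 2196 = 2238$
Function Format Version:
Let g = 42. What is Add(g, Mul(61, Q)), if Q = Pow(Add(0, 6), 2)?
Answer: 2238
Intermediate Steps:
Q = 36 (Q = Pow(6, 2) = 36)
Add(g, Mul(61, Q)) = Add(42, Mul(61, 36)) = Add(42, 2196) = 2238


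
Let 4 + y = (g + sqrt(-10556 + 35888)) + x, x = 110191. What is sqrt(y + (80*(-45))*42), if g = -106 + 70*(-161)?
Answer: sqrt(-52389 + 2*sqrt(6333)) ≈ 228.54*I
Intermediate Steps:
g = -11376 (g = -106 - 11270 = -11376)
y = 98811 + 2*sqrt(6333) (y = -4 + ((-11376 + sqrt(-10556 + 35888)) + 110191) = -4 + ((-11376 + sqrt(25332)) + 110191) = -4 + ((-11376 + 2*sqrt(6333)) + 110191) = -4 + (98815 + 2*sqrt(6333)) = 98811 + 2*sqrt(6333) ≈ 98970.)
sqrt(y + (80*(-45))*42) = sqrt((98811 + 2*sqrt(6333)) + (80*(-45))*42) = sqrt((98811 + 2*sqrt(6333)) - 3600*42) = sqrt((98811 + 2*sqrt(6333)) - 151200) = sqrt(-52389 + 2*sqrt(6333))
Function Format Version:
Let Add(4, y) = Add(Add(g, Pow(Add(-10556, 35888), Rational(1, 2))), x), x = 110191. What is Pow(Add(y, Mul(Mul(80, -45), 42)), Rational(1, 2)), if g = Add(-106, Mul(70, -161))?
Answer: Pow(Add(-52389, Mul(2, Pow(6333, Rational(1, 2)))), Rational(1, 2)) ≈ Mul(228.54, I)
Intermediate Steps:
g = -11376 (g = Add(-106, -11270) = -11376)
y = Add(98811, Mul(2, Pow(6333, Rational(1, 2)))) (y = Add(-4, Add(Add(-11376, Pow(Add(-10556, 35888), Rational(1, 2))), 110191)) = Add(-4, Add(Add(-11376, Pow(25332, Rational(1, 2))), 110191)) = Add(-4, Add(Add(-11376, Mul(2, Pow(6333, Rational(1, 2)))), 110191)) = Add(-4, Add(98815, Mul(2, Pow(6333, Rational(1, 2))))) = Add(98811, Mul(2, Pow(6333, Rational(1, 2)))) ≈ 98970.)
Pow(Add(y, Mul(Mul(80, -45), 42)), Rational(1, 2)) = Pow(Add(Add(98811, Mul(2, Pow(6333, Rational(1, 2)))), Mul(Mul(80, -45), 42)), Rational(1, 2)) = Pow(Add(Add(98811, Mul(2, Pow(6333, Rational(1, 2)))), Mul(-3600, 42)), Rational(1, 2)) = Pow(Add(Add(98811, Mul(2, Pow(6333, Rational(1, 2)))), -151200), Rational(1, 2)) = Pow(Add(-52389, Mul(2, Pow(6333, Rational(1, 2)))), Rational(1, 2))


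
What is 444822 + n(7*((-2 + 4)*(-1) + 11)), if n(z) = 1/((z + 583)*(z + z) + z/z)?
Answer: 36207176335/81397 ≈ 4.4482e+5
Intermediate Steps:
n(z) = 1/(1 + 2*z*(583 + z)) (n(z) = 1/((583 + z)*(2*z) + 1) = 1/(2*z*(583 + z) + 1) = 1/(1 + 2*z*(583 + z)))
444822 + n(7*((-2 + 4)*(-1) + 11)) = 444822 + 1/(1 + 2*(7*((-2 + 4)*(-1) + 11))² + 1166*(7*((-2 + 4)*(-1) + 11))) = 444822 + 1/(1 + 2*(7*(2*(-1) + 11))² + 1166*(7*(2*(-1) + 11))) = 444822 + 1/(1 + 2*(7*(-2 + 11))² + 1166*(7*(-2 + 11))) = 444822 + 1/(1 + 2*(7*9)² + 1166*(7*9)) = 444822 + 1/(1 + 2*63² + 1166*63) = 444822 + 1/(1 + 2*3969 + 73458) = 444822 + 1/(1 + 7938 + 73458) = 444822 + 1/81397 = 36207176335/81397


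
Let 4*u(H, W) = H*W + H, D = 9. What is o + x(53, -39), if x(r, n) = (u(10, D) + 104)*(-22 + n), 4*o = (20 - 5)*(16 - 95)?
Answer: -32661/4 ≈ -8165.3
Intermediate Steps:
o = -1185/4 (o = ((20 - 5)*(16 - 95))/4 = (15*(-79))/4 = (1/4)*(-1185) = -1185/4 ≈ -296.25)
u(H, W) = H/4 + H*W/4 (u(H, W) = (H*W + H)/4 = (H + H*W)/4 = H/4 + H*W/4)
x(r, n) = -2838 + 129*n (x(r, n) = ((1/4)*10*(1 + 9) + 104)*(-22 + n) = ((1/4)*10*10 + 104)*(-22 + n) = (25 + 104)*(-22 + n) = 129*(-22 + n) = -2838 + 129*n)
o + x(53, -39) = -1185/4 + (-2838 + 129*(-39)) = -1185/4 + (-2838 - 5031) = -1185/4 - 7869 = -32661/4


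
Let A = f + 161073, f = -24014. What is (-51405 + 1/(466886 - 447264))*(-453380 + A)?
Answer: 319063157963789/19622 ≈ 1.6260e+10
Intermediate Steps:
A = 137059 (A = -24014 + 161073 = 137059)
(-51405 + 1/(466886 - 447264))*(-453380 + A) = (-51405 + 1/(466886 - 447264))*(-453380 + 137059) = (-51405 + 1/19622)*(-316321) = -1008668909/19622*(-316321) = 319063157963789/19622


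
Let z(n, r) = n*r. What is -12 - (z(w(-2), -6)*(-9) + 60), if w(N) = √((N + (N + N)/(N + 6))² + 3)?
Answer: -72 - 108*√3 ≈ -259.06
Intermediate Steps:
w(N) = √(3 + (N + 2*N/(6 + N))²) (w(N) = √((N + (2*N)/(6 + N))² + 3) = √((N + 2*N/(6 + N))² + 3) = √(3 + (N + 2*N/(6 + N))²))
-12 - (z(w(-2), -6)*(-9) + 60) = -12 - ((√(3 + (-2)²*(8 - 2)²/(6 - 2)²)*(-6))*(-9) + 60) = -12 - ((√(3 + 4*6²/4²)*(-6))*(-9) + 60) = -12 - ((√(3 + 4*(1/16)*36)*(-6))*(-9) + 60) = -12 - ((√(3 + 9)*(-6))*(-9) + 60) = -12 - ((√12*(-6))*(-9) + 60) = -12 - (((2*√3)*(-6))*(-9) + 60) = -12 - (-12*√3*(-9) + 60) = -12 - (108*√3 + 60) = -12 - (60 + 108*√3) = -12 + (-60 - 108*√3) = -72 - 108*√3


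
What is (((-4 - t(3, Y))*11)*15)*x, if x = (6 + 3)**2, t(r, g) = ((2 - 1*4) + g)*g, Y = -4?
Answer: -374220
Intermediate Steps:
t(r, g) = g*(-2 + g) (t(r, g) = ((2 - 4) + g)*g = (-2 + g)*g = g*(-2 + g))
x = 81 (x = 9**2 = 81)
(((-4 - t(3, Y))*11)*15)*x = (((-4 - (-4)*(-2 - 4))*11)*15)*81 = (((-4 - (-4)*(-6))*11)*15)*81 = (((-4 - 1*24)*11)*15)*81 = (((-4 - 24)*11)*15)*81 = (-28*11*15)*81 = -308*15*81 = -4620*81 = -374220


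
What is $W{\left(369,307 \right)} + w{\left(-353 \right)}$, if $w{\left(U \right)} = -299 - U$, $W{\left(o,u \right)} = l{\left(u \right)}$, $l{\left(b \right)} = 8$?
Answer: $62$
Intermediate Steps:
$W{\left(o,u \right)} = 8$
$W{\left(369,307 \right)} + w{\left(-353 \right)} = 8 - -54 = 8 + \left(-299 + 353\right) = 8 + 54 = 62$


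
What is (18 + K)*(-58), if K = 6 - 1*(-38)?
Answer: -3596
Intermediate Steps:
K = 44 (K = 6 + 38 = 44)
(18 + K)*(-58) = (18 + 44)*(-58) = 62*(-58) = -3596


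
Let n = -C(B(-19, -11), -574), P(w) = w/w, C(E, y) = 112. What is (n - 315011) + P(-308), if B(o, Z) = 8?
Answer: -315122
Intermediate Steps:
P(w) = 1
n = -112 (n = -1*112 = -112)
(n - 315011) + P(-308) = (-112 - 315011) + 1 = -315123 + 1 = -315122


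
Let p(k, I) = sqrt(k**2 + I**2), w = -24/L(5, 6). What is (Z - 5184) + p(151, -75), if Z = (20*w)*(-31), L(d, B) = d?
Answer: -2208 + sqrt(28426) ≈ -2039.4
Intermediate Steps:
w = -24/5 ≈ -4.8000
p(k, I) = sqrt(I**2 + k**2)
Z = 2976 (Z = (20*(-24/5))*(-31) = -96*(-31) = 2976)
(Z - 5184) + p(151, -75) = (2976 - 5184) + sqrt((-75)**2 + 151**2) = -2208 + sqrt(5625 + 22801) = -2208 + sqrt(28426)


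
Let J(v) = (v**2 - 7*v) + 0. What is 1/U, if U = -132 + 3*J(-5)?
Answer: 1/48 ≈ 0.020833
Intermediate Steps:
J(v) = v**2 - 7*v
U = 48 (U = -132 + 3*(-5*(-7 - 5)) = -132 + 3*(-5*(-12)) = -132 + 3*60 = -132 + 180 = 48)
1/U = 1/48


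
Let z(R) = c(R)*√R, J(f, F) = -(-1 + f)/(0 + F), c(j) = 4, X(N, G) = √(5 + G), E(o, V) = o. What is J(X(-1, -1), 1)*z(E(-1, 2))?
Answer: -4*I ≈ -4.0*I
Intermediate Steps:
J(f, F) = -(-1 + f)/F
z(R) = 4*√R
J(X(-1, -1), 1)*z(E(-1, 2)) = ((1 - √(5 - 1))/1)*(4*√(-1)) = (1*(1 - √4))*(4*I) = (1*(1 - 1*2))*(4*I) = (1*(1 - 2))*(4*I) = (1*(-1))*(4*I) = -4*I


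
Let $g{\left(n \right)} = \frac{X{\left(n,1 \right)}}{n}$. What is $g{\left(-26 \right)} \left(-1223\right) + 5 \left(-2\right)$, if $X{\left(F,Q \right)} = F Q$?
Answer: $-1233$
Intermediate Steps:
$g{\left(n \right)} = 1$ ($g{\left(n \right)} = \frac{n 1}{n} = \frac{n}{n} = 1$)
$g{\left(-26 \right)} \left(-1223\right) + 5 \left(-2\right) = 1 \left(-1223\right) + 5 \left(-2\right) = -1223 - 10 = -1233$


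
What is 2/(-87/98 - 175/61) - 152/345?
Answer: -7538284/7747665 ≈ -0.97297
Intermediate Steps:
2/(-87/98 - 175/61) - 152/345 = 2/(-22457/5978) - 152/345 = 2*(-5978/22457) - 152/345 = -11956/22457 - 152/345 = -7538284/7747665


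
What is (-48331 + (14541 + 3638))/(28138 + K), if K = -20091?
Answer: -30152/8047 ≈ -3.7470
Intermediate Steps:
(-48331 + (14541 + 3638))/(28138 + K) = (-48331 + (14541 + 3638))/(28138 - 20091) = (-48331 + 18179)/8047 = -30152*1/8047 = -30152/8047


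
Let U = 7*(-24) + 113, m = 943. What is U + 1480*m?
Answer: 1395585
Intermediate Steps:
U = -55 (U = -168 + 113 = -55)
U + 1480*m = -55 + 1480*943 = -55 + 1395640 = 1395585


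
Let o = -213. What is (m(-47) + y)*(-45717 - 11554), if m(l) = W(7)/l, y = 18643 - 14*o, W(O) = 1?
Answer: -58208755354/47 ≈ -1.2385e+9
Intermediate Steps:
y = 21625 (y = 18643 - 14*(-213) = 18643 - 1*(-2982) = 18643 + 2982 = 21625)
m(l) = 1/l
(m(-47) + y)*(-45717 - 11554) = (1/(-47) + 21625)*(-45717 - 11554) = (-1/47 + 21625)*(-57271) = (1016374/47)*(-57271) = -58208755354/47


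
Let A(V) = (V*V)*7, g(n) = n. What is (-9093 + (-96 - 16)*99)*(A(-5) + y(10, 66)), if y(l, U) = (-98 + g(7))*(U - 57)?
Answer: 12996564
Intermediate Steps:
A(V) = 7*V² (A(V) = V²*7 = 7*V²)
y(l, U) = 5187 - 91*U (y(l, U) = (-98 + 7)*(U - 57) = -91*(-57 + U) = 5187 - 91*U)
(-9093 + (-96 - 16)*99)*(A(-5) + y(10, 66)) = (-9093 + (-96 - 16)*99)*(7*(-5)² + (5187 - 91*66)) = (-9093 - 112*99)*(7*25 + (5187 - 6006)) = (-9093 - 11088)*(175 - 819) = -20181*(-644) = 12996564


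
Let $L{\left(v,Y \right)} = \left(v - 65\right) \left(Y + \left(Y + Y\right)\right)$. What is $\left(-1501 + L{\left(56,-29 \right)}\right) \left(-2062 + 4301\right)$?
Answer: $-1607602$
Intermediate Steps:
$L{\left(v,Y \right)} = 3 Y \left(-65 + v\right)$ ($L{\left(v,Y \right)} = \left(-65 + v\right) \left(Y + 2 Y\right) = \left(-65 + v\right) 3 Y = 3 Y \left(-65 + v\right)$)
$\left(-1501 + L{\left(56,-29 \right)}\right) \left(-2062 + 4301\right) = \left(-1501 + 3 \left(-29\right) \left(-65 + 56\right)\right) \left(-2062 + 4301\right) = \left(-1501 + 3 \left(-29\right) \left(-9\right)\right) 2239 = \left(-1501 + 783\right) 2239 = \left(-718\right) 2239 = -1607602$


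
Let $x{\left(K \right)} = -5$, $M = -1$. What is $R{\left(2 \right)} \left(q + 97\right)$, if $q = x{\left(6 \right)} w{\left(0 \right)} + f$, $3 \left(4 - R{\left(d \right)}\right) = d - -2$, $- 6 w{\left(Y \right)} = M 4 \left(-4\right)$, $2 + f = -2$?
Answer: $\frac{2552}{9} \approx 283.56$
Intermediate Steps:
$f = -4$ ($f = -2 - 2 = -4$)
$w{\left(Y \right)} = - \frac{8}{3}$ ($w{\left(Y \right)} = - \frac{\left(-1\right) 4 \left(-4\right)}{6} = - \frac{\left(-4\right) \left(-4\right)}{6} = \left(- \frac{1}{6}\right) 16 = - \frac{8}{3}$)
$R{\left(d \right)} = \frac{10}{3} - \frac{d}{3}$ ($R{\left(d \right)} = 4 - \frac{d - -2}{3} = 4 - \frac{d + 2}{3} = 4 - \frac{2 + d}{3} = 4 - \left(\frac{2}{3} + \frac{d}{3}\right) = \frac{10}{3} - \frac{d}{3}$)
$q = \frac{28}{3}$ ($q = \left(-5\right) \left(- \frac{8}{3}\right) - 4 = \frac{40}{3} - 4 = \frac{28}{3} \approx 9.3333$)
$R{\left(2 \right)} \left(q + 97\right) = \left(\frac{10}{3} - \frac{2}{3}\right) \left(\frac{28}{3} + 97\right) = \left(\frac{10}{3} - \frac{2}{3}\right) \frac{319}{3} = \frac{8}{3} \cdot \frac{319}{3} = \frac{2552}{9}$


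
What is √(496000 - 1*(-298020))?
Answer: 74*√145 ≈ 891.08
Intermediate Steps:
√(496000 - 1*(-298020)) = √(496000 + 298020) = √794020 = 74*√145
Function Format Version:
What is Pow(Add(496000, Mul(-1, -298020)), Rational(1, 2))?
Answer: Mul(74, Pow(145, Rational(1, 2))) ≈ 891.08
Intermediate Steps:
Pow(Add(496000, Mul(-1, -298020)), Rational(1, 2)) = Pow(Add(496000, 298020), Rational(1, 2)) = Pow(794020, Rational(1, 2)) = Mul(74, Pow(145, Rational(1, 2)))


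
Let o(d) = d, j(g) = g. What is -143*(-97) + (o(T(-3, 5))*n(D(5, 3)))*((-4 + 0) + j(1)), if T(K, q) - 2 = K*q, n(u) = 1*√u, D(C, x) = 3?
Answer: 13871 + 39*√3 ≈ 13939.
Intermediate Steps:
n(u) = √u
T(K, q) = 2 + K*q
-143*(-97) + (o(T(-3, 5))*n(D(5, 3)))*((-4 + 0) + j(1)) = -143*(-97) + ((2 - 3*5)*√3)*((-4 + 0) + 1) = 13871 + ((2 - 15)*√3)*(-4 + 1) = 13871 - 13*√3*(-3) = 13871 + 39*√3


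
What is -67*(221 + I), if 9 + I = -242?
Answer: 2010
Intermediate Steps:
I = -251 (I = -9 - 242 = -251)
-67*(221 + I) = -67*(221 - 251) = -67*(-30) = 2010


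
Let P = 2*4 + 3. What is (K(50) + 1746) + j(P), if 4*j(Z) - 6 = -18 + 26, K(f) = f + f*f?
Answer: 8599/2 ≈ 4299.5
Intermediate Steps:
P = 11 (P = 8 + 3 = 11)
K(f) = f + f²
j(Z) = 7/2 (j(Z) = 3/2 + (-18 + 26)/4 = 3/2 + (¼)*8 = 3/2 + 2 = 7/2)
(K(50) + 1746) + j(P) = (50*(1 + 50) + 1746) + 7/2 = (50*51 + 1746) + 7/2 = (2550 + 1746) + 7/2 = 4296 + 7/2 = 8599/2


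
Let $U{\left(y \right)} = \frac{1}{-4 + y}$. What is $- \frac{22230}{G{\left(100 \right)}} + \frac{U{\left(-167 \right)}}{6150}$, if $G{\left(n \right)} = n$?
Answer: $- \frac{116890898}{525825} \approx -222.3$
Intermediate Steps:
$- \frac{22230}{G{\left(100 \right)}} + \frac{U{\left(-167 \right)}}{6150} = - \frac{22230}{100} + \frac{1}{\left(-4 - 167\right) 6150} = \left(-22230\right) \frac{1}{100} + \frac{1}{-171} \cdot \frac{1}{6150} = - \frac{2223}{10} - \frac{1}{1051650} = - \frac{116890898}{525825}$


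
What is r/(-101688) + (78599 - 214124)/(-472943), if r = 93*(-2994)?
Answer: 24244743501/8015437964 ≈ 3.0248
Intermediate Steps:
r = -278442
r/(-101688) + (78599 - 214124)/(-472943) = -278442/(-101688) + (78599 - 214124)/(-472943) = -278442*(-1/101688) - 135525*(-1/472943) = 46407/16948 + 135525/472943 = 24244743501/8015437964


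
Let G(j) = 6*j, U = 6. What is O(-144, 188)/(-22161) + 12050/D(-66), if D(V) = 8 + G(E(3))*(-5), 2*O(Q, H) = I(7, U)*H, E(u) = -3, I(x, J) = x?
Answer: 133487783/1085889 ≈ 122.93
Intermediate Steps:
O(Q, H) = 7*H/2 (O(Q, H) = (7*H)/2 = 7*H/2)
D(V) = 98 (D(V) = 8 + (6*(-3))*(-5) = 8 - 18*(-5) = 8 + 90 = 98)
O(-144, 188)/(-22161) + 12050/D(-66) = ((7/2)*188)/(-22161) + 12050/98 = 658*(-1/22161) + 12050*(1/98) = -658/22161 + 6025/49 = 133487783/1085889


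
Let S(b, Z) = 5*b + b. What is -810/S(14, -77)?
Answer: -135/14 ≈ -9.6429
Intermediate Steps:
S(b, Z) = 6*b
-810/S(14, -77) = -810/(6*14) = -810/84 = -810*1/84 = -135/14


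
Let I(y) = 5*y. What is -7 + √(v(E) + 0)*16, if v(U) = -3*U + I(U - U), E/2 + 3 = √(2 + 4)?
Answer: -7 + 16*√(18 - 6*√6) ≈ 22.079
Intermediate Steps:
E = -6 + 2*√6 (E = -6 + 2*√(2 + 4) = -6 + 2*√6 ≈ -1.1010)
v(U) = -3*U (v(U) = -3*U + 5*(U - U) = -3*U + 5*0 = -3*U + 0 = -3*U)
-7 + √(v(E) + 0)*16 = -7 + √(-3*(-6 + 2*√6) + 0)*16 = -7 + √((18 - 6*√6) + 0)*16 = -7 + √(18 - 6*√6)*16 = -7 + 16*√(18 - 6*√6)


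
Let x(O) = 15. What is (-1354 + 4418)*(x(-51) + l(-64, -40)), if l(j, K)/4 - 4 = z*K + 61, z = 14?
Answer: -6020760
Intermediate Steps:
l(j, K) = 260 + 56*K (l(j, K) = 16 + 4*(14*K + 61) = 16 + 4*(61 + 14*K) = 16 + (244 + 56*K) = 260 + 56*K)
(-1354 + 4418)*(x(-51) + l(-64, -40)) = (-1354 + 4418)*(15 + (260 + 56*(-40))) = 3064*(15 + (260 - 2240)) = 3064*(15 - 1980) = 3064*(-1965) = -6020760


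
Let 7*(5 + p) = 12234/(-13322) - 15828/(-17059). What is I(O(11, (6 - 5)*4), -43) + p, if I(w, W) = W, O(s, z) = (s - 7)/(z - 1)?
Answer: -38178599259/795409993 ≈ -47.999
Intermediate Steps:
O(s, z) = (-7 + s)/(-1 + z)
p = -3975969560/795409993 (p = -5 + (12234/(-13322) - 15828/(-17059))/7 = -5 + (12234*(-1/13322) - 15828*(-1/17059))/7 = -5 + (-6117/6661 + 15828/17059)/7 = -5 + (⅐)*(1080405/113629999) = -5 + 1080405/795409993 = -3975969560/795409993 ≈ -4.9986)
I(O(11, (6 - 5)*4), -43) + p = -43 - 3975969560/795409993 = -38178599259/795409993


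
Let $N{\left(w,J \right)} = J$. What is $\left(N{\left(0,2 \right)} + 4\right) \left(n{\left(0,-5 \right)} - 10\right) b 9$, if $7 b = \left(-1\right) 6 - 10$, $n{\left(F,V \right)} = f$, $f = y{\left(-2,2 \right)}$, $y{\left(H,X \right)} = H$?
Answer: $\frac{10368}{7} \approx 1481.1$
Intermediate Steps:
$f = -2$
$n{\left(F,V \right)} = -2$
$b = - \frac{16}{7}$ ($b = \frac{\left(-1\right) 6 - 10}{7} = \frac{-6 - 10}{7} = \frac{1}{7} \left(-16\right) = - \frac{16}{7} \approx -2.2857$)
$\left(N{\left(0,2 \right)} + 4\right) \left(n{\left(0,-5 \right)} - 10\right) b 9 = \left(2 + 4\right) \left(-2 - 10\right) \left(- \frac{16}{7}\right) 9 = 6 \left(-12\right) \left(- \frac{16}{7}\right) 9 = \left(-72\right) \left(- \frac{16}{7}\right) 9 = \frac{1152}{7} \cdot 9 = \frac{10368}{7}$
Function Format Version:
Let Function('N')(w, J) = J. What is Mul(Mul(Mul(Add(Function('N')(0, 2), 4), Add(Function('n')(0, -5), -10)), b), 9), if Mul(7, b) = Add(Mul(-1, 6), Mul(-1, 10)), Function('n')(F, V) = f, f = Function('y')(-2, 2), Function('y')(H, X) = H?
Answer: Rational(10368, 7) ≈ 1481.1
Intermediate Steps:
f = -2
Function('n')(F, V) = -2
b = Rational(-16, 7) (b = Mul(Rational(1, 7), Add(Mul(-1, 6), Mul(-1, 10))) = Mul(Rational(1, 7), Add(-6, -10)) = Mul(Rational(1, 7), -16) = Rational(-16, 7) ≈ -2.2857)
Mul(Mul(Mul(Add(Function('N')(0, 2), 4), Add(Function('n')(0, -5), -10)), b), 9) = Mul(Mul(Mul(Add(2, 4), Add(-2, -10)), Rational(-16, 7)), 9) = Mul(Mul(Mul(6, -12), Rational(-16, 7)), 9) = Mul(Mul(-72, Rational(-16, 7)), 9) = Mul(Rational(1152, 7), 9) = Rational(10368, 7)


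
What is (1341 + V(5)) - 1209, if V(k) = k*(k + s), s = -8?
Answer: 117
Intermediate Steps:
V(k) = k*(-8 + k) (V(k) = k*(k - 8) = k*(-8 + k))
(1341 + V(5)) - 1209 = (1341 + 5*(-8 + 5)) - 1209 = (1341 + 5*(-3)) - 1209 = (1341 - 15) - 1209 = 1326 - 1209 = 117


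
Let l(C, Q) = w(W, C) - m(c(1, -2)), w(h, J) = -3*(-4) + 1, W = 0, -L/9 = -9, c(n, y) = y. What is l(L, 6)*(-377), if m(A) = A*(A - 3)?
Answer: -1131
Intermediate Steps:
L = 81 (L = -9*(-9) = 81)
m(A) = A*(-3 + A)
w(h, J) = 13 (w(h, J) = 12 + 1 = 13)
l(C, Q) = 3 (l(C, Q) = 13 - (-2)*(-3 - 2) = 13 - (-2)*(-5) = 13 - 1*10 = 13 - 10 = 3)
l(L, 6)*(-377) = 3*(-377) = -1131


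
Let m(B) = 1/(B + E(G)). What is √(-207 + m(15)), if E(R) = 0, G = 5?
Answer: 4*I*√2910/15 ≈ 14.385*I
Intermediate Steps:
m(B) = 1/B (m(B) = 1/(B + 0) = 1/B)
√(-207 + m(15)) = √(-207 + 1/15) = √(-3104/15) = 4*I*√2910/15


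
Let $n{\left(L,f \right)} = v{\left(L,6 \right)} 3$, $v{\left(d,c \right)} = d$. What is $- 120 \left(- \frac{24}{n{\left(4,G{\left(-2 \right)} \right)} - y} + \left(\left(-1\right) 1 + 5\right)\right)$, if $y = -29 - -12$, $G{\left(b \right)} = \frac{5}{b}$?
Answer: $- \frac{11040}{29} \approx -380.69$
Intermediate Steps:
$n{\left(L,f \right)} = 3 L$ ($n{\left(L,f \right)} = L 3 = 3 L$)
$y = -17$ ($y = -29 + 12 = -17$)
$- 120 \left(- \frac{24}{n{\left(4,G{\left(-2 \right)} \right)} - y} + \left(\left(-1\right) 1 + 5\right)\right) = - 120 \left(- \frac{24}{3 \cdot 4 - -17} + \left(\left(-1\right) 1 + 5\right)\right) = - 120 \left(- \frac{24}{12 + 17} + \left(-1 + 5\right)\right) = - 120 \left(- \frac{24}{29} + 4\right) = \left(-120\right) \frac{92}{29} = - \frac{11040}{29}$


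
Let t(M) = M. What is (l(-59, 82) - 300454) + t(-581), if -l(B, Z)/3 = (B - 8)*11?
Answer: -298824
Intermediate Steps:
l(B, Z) = 264 - 33*B (l(B, Z) = -3*(B - 8)*11 = -3*(-8 + B)*11 = -3*(-88 + 11*B) = 264 - 33*B)
(l(-59, 82) - 300454) + t(-581) = ((264 - 33*(-59)) - 300454) - 581 = ((264 + 1947) - 300454) - 581 = (2211 - 300454) - 581 = -298243 - 581 = -298824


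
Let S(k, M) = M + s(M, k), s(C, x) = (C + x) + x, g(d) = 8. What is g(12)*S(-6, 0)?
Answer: -96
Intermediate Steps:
s(C, x) = C + 2*x
S(k, M) = 2*M + 2*k (S(k, M) = M + (M + 2*k) = 2*M + 2*k)
g(12)*S(-6, 0) = 8*(2*0 + 2*(-6)) = 8*(0 - 12) = 8*(-12) = -96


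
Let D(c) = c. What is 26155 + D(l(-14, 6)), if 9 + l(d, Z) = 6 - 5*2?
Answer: 26142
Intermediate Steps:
l(d, Z) = -13 (l(d, Z) = -9 + (6 - 5*2) = -9 + (6 - 10) = -9 - 4 = -13)
26155 + D(l(-14, 6)) = 26155 - 13 = 26142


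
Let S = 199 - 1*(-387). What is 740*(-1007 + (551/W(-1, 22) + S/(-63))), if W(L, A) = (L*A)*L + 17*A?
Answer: -173488745/231 ≈ -7.5103e+5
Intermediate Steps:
W(L, A) = 17*A + A*L² (W(L, A) = (A*L)*L + 17*A = A*L² + 17*A = 17*A + A*L²)
S = 586 (S = 199 + 387 = 586)
740*(-1007 + (551/W(-1, 22) + S/(-63))) = 740*(-1007 + (551/((22*(17 + (-1)²))) + 586/(-63))) = 740*(-1007 + (551/((22*(17 + 1))) + 586*(-1/63))) = 740*(-1007 + (551/((22*18)) - 586/63)) = 740*(-1007 + (551/396 - 586/63)) = 740*(-1007 - 7309/924) = 740*(-937777/924) = -173488745/231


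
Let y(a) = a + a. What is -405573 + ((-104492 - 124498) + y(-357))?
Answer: -635277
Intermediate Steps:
y(a) = 2*a
-405573 + ((-104492 - 124498) + y(-357)) = -405573 + ((-104492 - 124498) + 2*(-357)) = -405573 + (-228990 - 714) = -405573 - 229704 = -635277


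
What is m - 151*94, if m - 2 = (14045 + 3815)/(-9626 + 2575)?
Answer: -100085652/7051 ≈ -14195.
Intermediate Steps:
m = -3758/7051 (m = 2 + (14045 + 3815)/(-9626 + 2575) = 2 + 17860/(-7051) = 2 + 17860*(-1/7051) = 2 - 17860/7051 = -3758/7051 ≈ -0.53297)
m - 151*94 = -3758/7051 - 151*94 = -3758/7051 - 14194 = -100085652/7051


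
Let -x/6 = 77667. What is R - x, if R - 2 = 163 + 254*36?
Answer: 475311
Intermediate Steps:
x = -466002 (x = -6*77667 = -466002)
R = 9309 (R = 2 + (163 + 254*36) = 2 + (163 + 9144) = 2 + 9307 = 9309)
R - x = 9309 - 1*(-466002) = 9309 + 466002 = 475311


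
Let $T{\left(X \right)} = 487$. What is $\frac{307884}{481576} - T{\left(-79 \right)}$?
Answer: $- \frac{58554907}{120394} \approx -486.36$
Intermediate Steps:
$\frac{307884}{481576} - T{\left(-79 \right)} = \frac{307884}{481576} - 487 = 307884 \cdot \frac{1}{481576} - 487 = \frac{76971}{120394} - 487 = - \frac{58554907}{120394}$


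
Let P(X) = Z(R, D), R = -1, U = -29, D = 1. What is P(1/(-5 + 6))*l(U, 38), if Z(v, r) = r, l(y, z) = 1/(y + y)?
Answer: -1/58 ≈ -0.017241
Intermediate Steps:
l(y, z) = 1/(2*y)
P(X) = 1
P(1/(-5 + 6))*l(U, 38) = 1*((1/2)/(-29)) = 1*((1/2)*(-1/29)) = 1*(-1/58) = -1/58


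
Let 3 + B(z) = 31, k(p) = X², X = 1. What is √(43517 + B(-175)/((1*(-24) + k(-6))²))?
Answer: √23020521/23 ≈ 208.61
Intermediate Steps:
k(p) = 1 (k(p) = 1² = 1)
B(z) = 28 (B(z) = -3 + 31 = 28)
√(43517 + B(-175)/((1*(-24) + k(-6))²)) = √(43517 + 28/((1*(-24) + 1)²)) = √(43517 + 28/((-24 + 1)²)) = √(43517 + 28/((-23)²)) = √(43517 + 28/529) = √(23020521/529) = √23020521/23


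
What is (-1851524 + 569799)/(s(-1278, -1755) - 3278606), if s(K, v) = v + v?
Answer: 1281725/3282116 ≈ 0.39052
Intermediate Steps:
s(K, v) = 2*v
(-1851524 + 569799)/(s(-1278, -1755) - 3278606) = (-1851524 + 569799)/(2*(-1755) - 3278606) = -1281725/(-3510 - 3278606) = -1281725/(-3282116) = -1281725*(-1/3282116) = 1281725/3282116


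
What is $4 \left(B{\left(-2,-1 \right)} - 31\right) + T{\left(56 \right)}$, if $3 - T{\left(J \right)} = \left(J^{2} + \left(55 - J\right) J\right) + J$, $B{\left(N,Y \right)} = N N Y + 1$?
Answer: $-3269$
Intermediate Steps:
$B{\left(N,Y \right)} = 1 + Y N^{2}$ ($B{\left(N,Y \right)} = N^{2} Y + 1 = Y N^{2} + 1 = 1 + Y N^{2}$)
$T{\left(J \right)} = 3 - J - J^{2} - J \left(55 - J\right)$ ($T{\left(J \right)} = 3 - \left(\left(J^{2} + \left(55 - J\right) J\right) + J\right) = 3 - \left(\left(J^{2} + J \left(55 - J\right)\right) + J\right) = 3 - \left(J + J^{2} + J \left(55 - J\right)\right) = 3 - J - J^{2} - J \left(55 - J\right)$)
$4 \left(B{\left(-2,-1 \right)} - 31\right) + T{\left(56 \right)} = 4 \left(\left(1 - \left(-2\right)^{2}\right) - 31\right) + \left(3 - 3136\right) = 4 \left(\left(1 - 4\right) - 31\right) + \left(3 - 3136\right) = 4 \left(\left(1 - 4\right) - 31\right) - 3133 = 4 \left(-3 - 31\right) - 3133 = 4 \left(-34\right) - 3133 = -136 - 3133 = -3269$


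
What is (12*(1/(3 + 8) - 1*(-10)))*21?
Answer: 27972/11 ≈ 2542.9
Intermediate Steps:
(12*(1/(3 + 8) - 1*(-10)))*21 = (12*(1/11 + 10))*21 = (12*(111/11))*21 = (1332/11)*21 = 27972/11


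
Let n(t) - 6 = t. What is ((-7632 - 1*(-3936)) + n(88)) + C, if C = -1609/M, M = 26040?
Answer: -93797689/26040 ≈ -3602.1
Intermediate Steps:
n(t) = 6 + t
C = -1609/26040 ≈ -0.061790
((-7632 - 1*(-3936)) + n(88)) + C = ((-7632 - 1*(-3936)) + (6 + 88)) - 1609/26040 = ((-7632 + 3936) + 94) - 1609/26040 = (-3696 + 94) - 1609/26040 = -3602 - 1609/26040 = -93797689/26040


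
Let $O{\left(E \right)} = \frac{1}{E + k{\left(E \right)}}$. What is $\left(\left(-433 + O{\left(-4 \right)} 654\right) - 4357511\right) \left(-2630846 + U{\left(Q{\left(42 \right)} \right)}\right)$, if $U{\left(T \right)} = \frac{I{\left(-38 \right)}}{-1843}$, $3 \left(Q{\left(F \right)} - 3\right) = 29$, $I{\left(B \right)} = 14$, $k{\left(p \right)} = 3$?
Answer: $\frac{217869202793328}{19} \approx 1.1467 \cdot 10^{13}$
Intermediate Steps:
$Q{\left(F \right)} = \frac{38}{3}$ ($Q{\left(F \right)} = 3 + \frac{1}{3} \cdot 29 = 3 + \frac{29}{3} = \frac{38}{3}$)
$O{\left(E \right)} = \frac{1}{3 + E}$ ($O{\left(E \right)} = \frac{1}{E + 3} = \frac{1}{3 + E}$)
$U{\left(T \right)} = - \frac{14}{1843}$ ($U{\left(T \right)} = \frac{14}{-1843} = 14 \left(- \frac{1}{1843}\right) = - \frac{14}{1843}$)
$\left(\left(-433 + O{\left(-4 \right)} 654\right) - 4357511\right) \left(-2630846 + U{\left(Q{\left(42 \right)} \right)}\right) = \left(\left(-433 + \frac{1}{3 - 4} \cdot 654\right) - 4357511\right) \left(-2630846 - \frac{14}{1843}\right) = \left(\left(-433 + \frac{1}{-1} \cdot 654\right) - 4357511\right) \left(- \frac{4848649192}{1843}\right) = \left(\left(-433 - 654\right) - 4357511\right) \left(- \frac{4848649192}{1843}\right) = \left(-1087 - 4357511\right) \left(- \frac{4848649192}{1843}\right) = \left(-4358598\right) \left(- \frac{4848649192}{1843}\right) = \frac{217869202793328}{19}$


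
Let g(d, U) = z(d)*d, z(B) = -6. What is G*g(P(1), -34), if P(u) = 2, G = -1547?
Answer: 18564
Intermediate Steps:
g(d, U) = -6*d
G*g(P(1), -34) = -(-9282)*2 = -1547*(-12) = 18564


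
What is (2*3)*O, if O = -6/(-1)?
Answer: 36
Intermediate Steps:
O = 6 (O = -6*(-1) = 6)
(2*3)*O = (2*3)*6 = 6*6 = 36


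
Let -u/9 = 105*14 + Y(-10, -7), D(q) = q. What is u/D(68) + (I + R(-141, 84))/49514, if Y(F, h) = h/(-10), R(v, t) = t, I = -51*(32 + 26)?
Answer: -3277887951/16834760 ≈ -194.71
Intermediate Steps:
I = -2958 (I = -51*58 = -2958)
Y(F, h) = -h/10 (Y(F, h) = h*(-⅒) = -h/10)
u = -132363/10 (u = -9*(105*14 - ⅒*(-7)) = -9*(1470 + 7/10) = -9*14707/10 = -132363/10 ≈ -13236.)
u/D(68) + (I + R(-141, 84))/49514 = -132363/10/68 + (-2958 + 84)/49514 = -132363/10*1/68 - 2874*1/49514 = -132363/680 - 1437/24757 = -3277887951/16834760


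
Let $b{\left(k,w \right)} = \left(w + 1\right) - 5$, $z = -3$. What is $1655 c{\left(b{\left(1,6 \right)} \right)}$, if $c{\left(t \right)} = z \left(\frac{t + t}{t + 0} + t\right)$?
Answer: $-19860$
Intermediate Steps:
$b{\left(k,w \right)} = -4 + w$ ($b{\left(k,w \right)} = \left(1 + w\right) - 5 = -4 + w$)
$c{\left(t \right)} = -6 - 3 t$ ($c{\left(t \right)} = - 3 \left(\frac{t + t}{t + 0} + t\right) = - 3 \left(\frac{2 t}{t} + t\right) = - 3 \left(2 + t\right) = -6 - 3 t$)
$1655 c{\left(b{\left(1,6 \right)} \right)} = 1655 \left(-6 - 3 \left(-4 + 6\right)\right) = 1655 \left(-6 - 6\right) = 1655 \left(-12\right) = -19860$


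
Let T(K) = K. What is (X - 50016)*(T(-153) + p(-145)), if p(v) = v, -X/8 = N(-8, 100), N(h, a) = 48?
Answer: 15019200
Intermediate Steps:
X = -384 (X = -8*48 = -384)
(X - 50016)*(T(-153) + p(-145)) = (-384 - 50016)*(-153 - 145) = -50400*(-298) = 15019200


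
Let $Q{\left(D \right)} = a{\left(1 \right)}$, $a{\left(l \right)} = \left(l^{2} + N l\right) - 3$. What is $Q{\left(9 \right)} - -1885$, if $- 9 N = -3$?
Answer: $\frac{5650}{3} \approx 1883.3$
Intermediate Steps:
$N = \frac{1}{3}$ ($N = \left(- \frac{1}{9}\right) \left(-3\right) = \frac{1}{3} \approx 0.33333$)
$a{\left(l \right)} = -3 + l^{2} + \frac{l}{3}$ ($a{\left(l \right)} = \left(l^{2} + \frac{l}{3}\right) - 3 = -3 + l^{2} + \frac{l}{3}$)
$Q{\left(D \right)} = - \frac{5}{3}$ ($Q{\left(D \right)} = -3 + 1^{2} + \frac{1}{3} \cdot 1 = -3 + 1 + \frac{1}{3} = - \frac{5}{3}$)
$Q{\left(9 \right)} - -1885 = - \frac{5}{3} - -1885 = - \frac{5}{3} + 1885 = \frac{5650}{3}$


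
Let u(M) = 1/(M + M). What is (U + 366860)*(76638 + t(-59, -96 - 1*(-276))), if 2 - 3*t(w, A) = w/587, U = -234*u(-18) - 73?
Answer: 33001817481279/1174 ≈ 2.8111e+10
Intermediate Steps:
u(M) = 1/(2*M)
U = -133/2 (U = -117/(-18) - 73 = -117*(-1)/18 - 73 = -234*(-1/36) - 73 = 13/2 - 73 = -133/2 ≈ -66.500)
t(w, A) = ⅔ - w/1761 (t(w, A) = ⅔ - w/(3*587) = ⅔ - w/1761)
(U + 366860)*(76638 + t(-59, -96 - 1*(-276))) = (-133/2 + 366860)*(76638 + (⅔ - 1/1761*(-59))) = 733587*(76638 + (⅔ + 59/1761))/2 = 733587*(76638 + 411/587)/2 = (733587/2)*(44986917/587) = 33001817481279/1174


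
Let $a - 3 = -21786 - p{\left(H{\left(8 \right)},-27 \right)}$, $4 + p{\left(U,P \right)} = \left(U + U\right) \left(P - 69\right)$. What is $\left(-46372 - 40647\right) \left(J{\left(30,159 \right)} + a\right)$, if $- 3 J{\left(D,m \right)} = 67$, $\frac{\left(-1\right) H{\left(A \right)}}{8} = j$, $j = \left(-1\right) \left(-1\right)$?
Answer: $\frac{6092374228}{3} \approx 2.0308 \cdot 10^{9}$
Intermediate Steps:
$j = 1$
$H{\left(A \right)} = -8$ ($H{\left(A \right)} = \left(-8\right) 1 = -8$)
$p{\left(U,P \right)} = -4 + 2 U \left(-69 + P\right)$ ($p{\left(U,P \right)} = -4 + \left(U + U\right) \left(P - 69\right) = -4 + 2 U \left(-69 + P\right)$)
$J{\left(D,m \right)} = - \frac{67}{3}$ ($J{\left(D,m \right)} = \left(- \frac{1}{3}\right) 67 = - \frac{67}{3}$)
$a = -23315$ ($a = 3 - \left(21782 + 1104 + 2 \left(-27\right) \left(-8\right)\right) = 3 - 23318 = -23315$)
$\left(-46372 - 40647\right) \left(J{\left(30,159 \right)} + a\right) = \left(-46372 - 40647\right) \left(- \frac{67}{3} - 23315\right) = \left(-87019\right) \left(- \frac{70012}{3}\right) = \frac{6092374228}{3}$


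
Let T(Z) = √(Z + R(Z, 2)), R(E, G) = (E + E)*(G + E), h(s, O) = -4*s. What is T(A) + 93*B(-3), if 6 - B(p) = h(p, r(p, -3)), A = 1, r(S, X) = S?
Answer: -558 + √7 ≈ -555.35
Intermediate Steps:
R(E, G) = 2*E*(E + G) (R(E, G) = (2*E)*(E + G) = 2*E*(E + G))
B(p) = 6 + 4*p (B(p) = 6 - (-4)*p = 6 + 4*p)
T(Z) = √(Z + 2*Z*(2 + Z)) (T(Z) = √(Z + 2*Z*(Z + 2)) = √(Z + 2*Z*(2 + Z)))
T(A) + 93*B(-3) = √(1*(5 + 2*1)) + 93*(6 + 4*(-3)) = √(1*(5 + 2)) + 93*(6 - 12) = √(1*7) + 93*(-6) = √7 - 558 = -558 + √7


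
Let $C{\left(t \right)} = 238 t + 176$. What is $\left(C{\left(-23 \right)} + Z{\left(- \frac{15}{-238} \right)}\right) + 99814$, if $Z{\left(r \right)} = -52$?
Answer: $94464$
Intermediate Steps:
$C{\left(t \right)} = 176 + 238 t$
$\left(C{\left(-23 \right)} + Z{\left(- \frac{15}{-238} \right)}\right) + 99814 = \left(\left(176 + 238 \left(-23\right)\right) - 52\right) + 99814 = \left(\left(176 - 5474\right) - 52\right) + 99814 = \left(-5298 - 52\right) + 99814 = -5350 + 99814 = 94464$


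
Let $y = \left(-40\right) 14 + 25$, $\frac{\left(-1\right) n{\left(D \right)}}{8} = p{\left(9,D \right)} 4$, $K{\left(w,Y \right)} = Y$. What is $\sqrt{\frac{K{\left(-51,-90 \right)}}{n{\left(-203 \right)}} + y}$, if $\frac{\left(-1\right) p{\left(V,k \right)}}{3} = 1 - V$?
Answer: $\frac{i \sqrt{136930}}{16} \approx 23.128 i$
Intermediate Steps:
$p{\left(V,k \right)} = -3 + 3 V$ ($p{\left(V,k \right)} = - 3 \left(1 - V\right) = -3 + 3 V$)
$n{\left(D \right)} = -768$ ($n{\left(D \right)} = - 8 \left(-3 + 3 \cdot 9\right) 4 = - 8 \left(-3 + 27\right) 4 = - 8 \cdot 24 \cdot 4 = \left(-8\right) 96 = -768$)
$y = -535$ ($y = -560 + 25 = -535$)
$\sqrt{\frac{K{\left(-51,-90 \right)}}{n{\left(-203 \right)}} + y} = \sqrt{- \frac{90}{-768} - 535} = \sqrt{\left(-90\right) \left(- \frac{1}{768}\right) - 535} = \sqrt{\frac{15}{128} - 535} = \sqrt{- \frac{68465}{128}} = \frac{i \sqrt{136930}}{16}$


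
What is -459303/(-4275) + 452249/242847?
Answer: 12608191124/115352325 ≈ 109.30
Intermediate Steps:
-459303/(-4275) + 452249/242847 = -459303*(-1/4275) + 452249*(1/242847) = 153101/1425 + 452249/242847 = 12608191124/115352325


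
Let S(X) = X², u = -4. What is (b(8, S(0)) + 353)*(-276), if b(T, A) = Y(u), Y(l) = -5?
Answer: -96048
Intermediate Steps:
b(T, A) = -5
(b(8, S(0)) + 353)*(-276) = (-5 + 353)*(-276) = 348*(-276) = -96048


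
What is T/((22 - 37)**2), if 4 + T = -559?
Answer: -563/225 ≈ -2.5022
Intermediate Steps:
T = -563 (T = -4 - 559 = -563)
T/((22 - 37)**2) = -563/(22 - 37)**2 = -563/(-15)**2 = -563/225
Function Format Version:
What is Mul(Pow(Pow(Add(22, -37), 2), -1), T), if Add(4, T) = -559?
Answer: Rational(-563, 225) ≈ -2.5022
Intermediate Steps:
T = -563 (T = Add(-4, -559) = -563)
Mul(Pow(Pow(Add(22, -37), 2), -1), T) = Mul(Pow(Pow(Add(22, -37), 2), -1), -563) = Mul(Pow(Pow(-15, 2), -1), -563) = Mul(Pow(225, -1), -563) = Mul(Rational(1, 225), -563) = Rational(-563, 225)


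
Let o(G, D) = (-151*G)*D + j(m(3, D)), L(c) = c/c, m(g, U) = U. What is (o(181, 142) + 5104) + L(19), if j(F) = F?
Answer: -3875755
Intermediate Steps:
L(c) = 1
o(G, D) = D - 151*D*G (o(G, D) = (-151*G)*D + D = -151*D*G + D = D - 151*D*G)
(o(181, 142) + 5104) + L(19) = (142*(1 - 151*181) + 5104) + 1 = (142*(1 - 27331) + 5104) + 1 = (142*(-27330) + 5104) + 1 = (-3880860 + 5104) + 1 = -3875756 + 1 = -3875755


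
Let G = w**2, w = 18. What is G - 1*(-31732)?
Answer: 32056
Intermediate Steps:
G = 324 (G = 18**2 = 324)
G - 1*(-31732) = 324 - 1*(-31732) = 324 + 31732 = 32056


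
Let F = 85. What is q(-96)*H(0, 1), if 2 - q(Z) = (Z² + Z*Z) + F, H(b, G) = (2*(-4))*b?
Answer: 0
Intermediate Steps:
H(b, G) = -8*b
q(Z) = -83 - 2*Z² (q(Z) = 2 - ((Z² + Z*Z) + 85) = 2 - ((Z² + Z²) + 85) = 2 - (2*Z² + 85) = 2 - (85 + 2*Z²) = 2 + (-85 - 2*Z²) = -83 - 2*Z²)
q(-96)*H(0, 1) = (-83 - 2*(-96)²)*(-8*0) = (-83 - 2*9216)*0 = (-83 - 18432)*0 = -18515*0 = 0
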